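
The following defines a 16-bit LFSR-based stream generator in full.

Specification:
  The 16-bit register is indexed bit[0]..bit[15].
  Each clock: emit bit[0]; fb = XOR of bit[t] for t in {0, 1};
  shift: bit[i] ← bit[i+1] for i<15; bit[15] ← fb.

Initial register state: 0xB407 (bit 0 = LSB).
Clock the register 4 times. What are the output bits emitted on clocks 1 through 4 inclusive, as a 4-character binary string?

reg_0 = 0xB407
clock 1: out=1, reg = 0x5A03
clock 2: out=1, reg = 0x2D01
clock 3: out=1, reg = 0x9680
clock 4: out=0, reg = 0x4B40

1110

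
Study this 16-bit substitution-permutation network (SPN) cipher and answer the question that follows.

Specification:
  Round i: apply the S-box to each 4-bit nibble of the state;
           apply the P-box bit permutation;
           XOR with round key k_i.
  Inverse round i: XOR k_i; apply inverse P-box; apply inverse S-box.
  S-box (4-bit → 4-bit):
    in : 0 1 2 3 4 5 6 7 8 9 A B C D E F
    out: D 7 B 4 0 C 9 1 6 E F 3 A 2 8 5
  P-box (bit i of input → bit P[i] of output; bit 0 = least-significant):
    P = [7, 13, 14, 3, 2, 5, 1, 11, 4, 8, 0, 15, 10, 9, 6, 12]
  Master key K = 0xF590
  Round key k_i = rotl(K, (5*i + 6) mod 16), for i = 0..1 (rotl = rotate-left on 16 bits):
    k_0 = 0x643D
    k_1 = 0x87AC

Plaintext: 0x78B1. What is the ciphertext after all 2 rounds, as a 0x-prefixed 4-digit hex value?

s_0 = plaintext = 0x78B1
s_1 = Round(s_0, k_0) = 0x0198
s_2 = Round(s_1, k_1) = 0xFADF

0xFADF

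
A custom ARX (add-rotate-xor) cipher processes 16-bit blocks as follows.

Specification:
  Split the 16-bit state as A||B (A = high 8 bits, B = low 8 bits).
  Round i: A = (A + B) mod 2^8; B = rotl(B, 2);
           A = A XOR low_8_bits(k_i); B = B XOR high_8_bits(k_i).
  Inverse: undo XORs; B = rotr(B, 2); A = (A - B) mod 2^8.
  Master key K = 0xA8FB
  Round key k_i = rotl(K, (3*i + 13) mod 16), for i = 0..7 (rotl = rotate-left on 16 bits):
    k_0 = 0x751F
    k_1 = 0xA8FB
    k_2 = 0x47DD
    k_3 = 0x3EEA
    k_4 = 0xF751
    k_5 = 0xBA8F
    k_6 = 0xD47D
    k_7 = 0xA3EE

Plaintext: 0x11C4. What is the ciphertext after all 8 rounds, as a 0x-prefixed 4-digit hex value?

s_0 = plaintext = 0x11C4
s_1 = Round(s_0, k_0) = 0xCA66
s_2 = Round(s_1, k_1) = 0xCB31
s_3 = Round(s_2, k_2) = 0x2183
s_4 = Round(s_3, k_3) = 0x4E30
s_5 = Round(s_4, k_4) = 0x2F37
s_6 = Round(s_5, k_5) = 0xE966
s_7 = Round(s_6, k_6) = 0x324D
s_8 = Round(s_7, k_7) = 0x9196

0x9196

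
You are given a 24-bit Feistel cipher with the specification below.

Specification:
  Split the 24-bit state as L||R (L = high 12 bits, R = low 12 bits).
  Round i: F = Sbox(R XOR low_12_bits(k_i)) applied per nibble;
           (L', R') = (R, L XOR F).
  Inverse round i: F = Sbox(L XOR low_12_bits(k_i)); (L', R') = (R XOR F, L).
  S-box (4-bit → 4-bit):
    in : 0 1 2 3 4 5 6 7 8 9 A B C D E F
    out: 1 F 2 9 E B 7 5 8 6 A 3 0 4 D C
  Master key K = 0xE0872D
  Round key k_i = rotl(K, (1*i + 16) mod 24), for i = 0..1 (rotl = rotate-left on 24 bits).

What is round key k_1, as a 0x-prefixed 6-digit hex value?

0x5BC10E

K = 0xE0872D
k_0 = rotl(K, (1*0+16) mod 24) = rotl(K, 16) = 0x2DE087
k_1 = rotl(K, (1*1+16) mod 24) = rotl(K, 17) = 0x5BC10E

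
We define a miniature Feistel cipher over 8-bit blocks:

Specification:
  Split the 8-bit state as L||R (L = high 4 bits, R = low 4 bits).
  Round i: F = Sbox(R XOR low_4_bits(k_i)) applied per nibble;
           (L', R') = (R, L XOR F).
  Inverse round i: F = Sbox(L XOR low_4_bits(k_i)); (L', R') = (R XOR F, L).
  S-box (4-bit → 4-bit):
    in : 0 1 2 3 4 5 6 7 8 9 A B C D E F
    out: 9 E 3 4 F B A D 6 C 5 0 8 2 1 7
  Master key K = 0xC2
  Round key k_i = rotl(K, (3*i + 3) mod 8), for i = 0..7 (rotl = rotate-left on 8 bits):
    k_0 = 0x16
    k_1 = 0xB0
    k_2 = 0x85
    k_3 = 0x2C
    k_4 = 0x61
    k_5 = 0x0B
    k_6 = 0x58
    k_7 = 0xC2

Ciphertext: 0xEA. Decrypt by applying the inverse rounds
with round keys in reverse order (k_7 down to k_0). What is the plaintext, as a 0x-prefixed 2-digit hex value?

0x60

s_0 = ciphertext = 0xEA
s_1 = InvRound(s_0, k_7) = 0x2E
s_2 = InvRound(s_1, k_6) = 0xB2
s_3 = InvRound(s_2, k_5) = 0xBB
s_4 = InvRound(s_3, k_4) = 0xEB
s_5 = InvRound(s_4, k_3) = 0x8E
s_6 = InvRound(s_5, k_2) = 0xC8
s_7 = InvRound(s_6, k_1) = 0x0C
s_8 = InvRound(s_7, k_0) = 0x60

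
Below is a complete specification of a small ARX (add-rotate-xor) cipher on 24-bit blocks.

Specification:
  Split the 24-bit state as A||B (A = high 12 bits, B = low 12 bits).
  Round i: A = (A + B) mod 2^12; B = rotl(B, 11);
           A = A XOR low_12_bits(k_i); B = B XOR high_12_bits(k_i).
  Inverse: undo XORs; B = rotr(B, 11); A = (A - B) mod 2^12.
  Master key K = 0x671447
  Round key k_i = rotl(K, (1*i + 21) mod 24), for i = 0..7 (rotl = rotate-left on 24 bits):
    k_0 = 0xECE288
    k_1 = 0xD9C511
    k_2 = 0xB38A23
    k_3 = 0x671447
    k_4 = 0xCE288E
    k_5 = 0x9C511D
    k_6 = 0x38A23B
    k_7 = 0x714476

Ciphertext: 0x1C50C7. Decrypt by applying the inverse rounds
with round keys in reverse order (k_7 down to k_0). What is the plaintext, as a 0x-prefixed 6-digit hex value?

0xF71E62

s_0 = ciphertext = 0x1C50C7
s_1 = InvRound(s_0, k_7) = 0x60DFA6
s_2 = InvRound(s_1, k_6) = 0xBDD859
s_3 = InvRound(s_2, k_5) = 0x788338
s_4 = InvRound(s_3, k_4) = 0xF51FB5
s_5 = InvRound(s_4, k_3) = 0x78D389
s_6 = InvRound(s_5, k_2) = 0xC4B163
s_7 = InvRound(s_6, k_1) = 0xF5B9FF
s_8 = InvRound(s_7, k_0) = 0xF71E62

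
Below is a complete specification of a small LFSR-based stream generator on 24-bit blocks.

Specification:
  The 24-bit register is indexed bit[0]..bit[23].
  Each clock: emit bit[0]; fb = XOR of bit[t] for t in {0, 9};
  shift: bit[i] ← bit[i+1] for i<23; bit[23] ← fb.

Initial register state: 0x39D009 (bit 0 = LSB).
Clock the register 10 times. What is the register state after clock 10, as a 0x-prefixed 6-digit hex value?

reg_0 = 0x39D009
clock 1: out=1, reg = 0x9CE804
clock 2: out=0, reg = 0x4E7402
clock 3: out=0, reg = 0x273A01
clock 4: out=1, reg = 0x139D00
clock 5: out=0, reg = 0x09CE80
clock 6: out=0, reg = 0x84E740
clock 7: out=0, reg = 0xC273A0
clock 8: out=0, reg = 0xE139D0
clock 9: out=0, reg = 0x709CE8
clock 10: out=0, reg = 0x384E74

0x384E74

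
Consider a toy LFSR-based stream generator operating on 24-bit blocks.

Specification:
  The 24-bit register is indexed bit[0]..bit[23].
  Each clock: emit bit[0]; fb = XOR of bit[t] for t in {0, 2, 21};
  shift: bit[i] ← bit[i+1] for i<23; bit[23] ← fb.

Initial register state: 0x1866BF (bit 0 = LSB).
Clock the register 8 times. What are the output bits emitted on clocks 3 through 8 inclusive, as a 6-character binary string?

reg_0 = 0x1866BF
clock 1: out=1, reg = 0x0C335F
clock 2: out=1, reg = 0x0619AF
clock 3: out=1, reg = 0x030CD7
clock 4: out=1, reg = 0x01866B
clock 5: out=1, reg = 0x80C335
clock 6: out=1, reg = 0x40619A
clock 7: out=0, reg = 0x2030CD
clock 8: out=1, reg = 0x901866

111101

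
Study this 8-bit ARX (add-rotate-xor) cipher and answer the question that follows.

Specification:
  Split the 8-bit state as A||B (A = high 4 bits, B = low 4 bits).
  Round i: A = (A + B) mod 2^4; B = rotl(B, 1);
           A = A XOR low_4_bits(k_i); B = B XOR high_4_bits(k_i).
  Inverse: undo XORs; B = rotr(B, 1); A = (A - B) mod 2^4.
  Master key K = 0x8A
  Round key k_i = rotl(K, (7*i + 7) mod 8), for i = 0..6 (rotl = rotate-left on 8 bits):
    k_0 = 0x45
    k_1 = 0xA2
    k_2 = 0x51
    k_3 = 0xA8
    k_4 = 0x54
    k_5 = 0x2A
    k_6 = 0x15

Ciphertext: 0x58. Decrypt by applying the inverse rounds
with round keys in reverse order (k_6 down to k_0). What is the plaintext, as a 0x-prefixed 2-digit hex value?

0xD9

s_0 = ciphertext = 0x58
s_1 = InvRound(s_0, k_6) = 0x4C
s_2 = InvRound(s_1, k_5) = 0x77
s_3 = InvRound(s_2, k_4) = 0x21
s_4 = InvRound(s_3, k_3) = 0xDD
s_5 = InvRound(s_4, k_2) = 0x84
s_6 = InvRound(s_5, k_1) = 0x37
s_7 = InvRound(s_6, k_0) = 0xD9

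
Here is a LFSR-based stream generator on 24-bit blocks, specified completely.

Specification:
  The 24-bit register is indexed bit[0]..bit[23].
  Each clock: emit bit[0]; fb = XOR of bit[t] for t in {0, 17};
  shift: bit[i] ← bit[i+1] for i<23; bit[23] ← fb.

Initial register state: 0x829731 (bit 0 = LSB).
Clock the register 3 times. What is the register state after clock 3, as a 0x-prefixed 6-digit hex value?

reg_0 = 0x829731
clock 1: out=1, reg = 0x414B98
clock 2: out=0, reg = 0x20A5CC
clock 3: out=0, reg = 0x1052E6

0x1052E6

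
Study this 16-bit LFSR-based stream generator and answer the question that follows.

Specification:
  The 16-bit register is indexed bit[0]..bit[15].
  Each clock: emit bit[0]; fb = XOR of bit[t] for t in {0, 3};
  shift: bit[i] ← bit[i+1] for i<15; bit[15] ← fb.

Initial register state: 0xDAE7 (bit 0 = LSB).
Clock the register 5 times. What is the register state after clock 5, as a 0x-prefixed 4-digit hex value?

0xDED7

reg_0 = 0xDAE7
clock 1: out=1, reg = 0xED73
clock 2: out=1, reg = 0xF6B9
clock 3: out=1, reg = 0x7B5C
clock 4: out=0, reg = 0xBDAE
clock 5: out=0, reg = 0xDED7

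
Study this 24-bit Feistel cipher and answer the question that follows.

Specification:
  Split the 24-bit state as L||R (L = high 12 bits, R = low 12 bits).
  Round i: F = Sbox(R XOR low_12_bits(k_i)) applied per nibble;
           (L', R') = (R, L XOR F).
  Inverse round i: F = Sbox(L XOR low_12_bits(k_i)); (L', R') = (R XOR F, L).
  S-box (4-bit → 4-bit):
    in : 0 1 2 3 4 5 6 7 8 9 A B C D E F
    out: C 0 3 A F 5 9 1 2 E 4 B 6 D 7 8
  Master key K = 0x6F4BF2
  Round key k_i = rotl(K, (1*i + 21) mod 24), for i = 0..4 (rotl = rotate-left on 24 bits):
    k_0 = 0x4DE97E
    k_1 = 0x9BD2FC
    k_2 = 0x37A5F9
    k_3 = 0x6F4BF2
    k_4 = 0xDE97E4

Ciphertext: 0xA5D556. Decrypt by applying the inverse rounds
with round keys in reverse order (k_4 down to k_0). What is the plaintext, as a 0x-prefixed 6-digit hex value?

s_0 = ciphertext = 0xA5D556
s_1 = InvRound(s_0, k_4) = 0x8E8A5D
s_2 = InvRound(s_1, k_3) = 0x0598E8
s_3 = InvRound(s_2, k_2) = 0xDA4059
s_4 = InvRound(s_3, k_1) = 0x80BDA4
s_5 = InvRound(s_4, k_0) = 0xDB180B

0xDB180B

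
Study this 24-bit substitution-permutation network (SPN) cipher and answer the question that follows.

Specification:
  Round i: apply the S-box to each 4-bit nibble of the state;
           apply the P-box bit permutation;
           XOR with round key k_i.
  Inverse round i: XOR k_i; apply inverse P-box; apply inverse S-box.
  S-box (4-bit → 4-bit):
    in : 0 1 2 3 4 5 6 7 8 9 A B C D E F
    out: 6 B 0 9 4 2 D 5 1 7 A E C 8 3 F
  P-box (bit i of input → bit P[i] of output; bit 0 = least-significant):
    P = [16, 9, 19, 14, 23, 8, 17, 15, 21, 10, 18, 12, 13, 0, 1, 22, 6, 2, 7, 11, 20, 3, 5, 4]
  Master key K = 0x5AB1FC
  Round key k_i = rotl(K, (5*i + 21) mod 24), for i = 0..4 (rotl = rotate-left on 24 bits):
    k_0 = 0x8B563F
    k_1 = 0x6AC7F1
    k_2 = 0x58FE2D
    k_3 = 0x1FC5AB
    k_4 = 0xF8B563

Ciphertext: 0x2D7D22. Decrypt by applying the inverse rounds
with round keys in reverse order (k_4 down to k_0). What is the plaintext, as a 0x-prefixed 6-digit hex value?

0xDB26D9

s_0 = ciphertext = 0x2D7D22
s_1 = InvRound(s_0, k_4) = 0x83A433
s_2 = InvRound(s_1, k_3) = 0x1484EC
s_3 = InvRound(s_2, k_2) = 0x261C2B
s_4 = InvRound(s_3, k_1) = 0xA6CCAB
s_5 = InvRound(s_4, k_0) = 0xDB26D9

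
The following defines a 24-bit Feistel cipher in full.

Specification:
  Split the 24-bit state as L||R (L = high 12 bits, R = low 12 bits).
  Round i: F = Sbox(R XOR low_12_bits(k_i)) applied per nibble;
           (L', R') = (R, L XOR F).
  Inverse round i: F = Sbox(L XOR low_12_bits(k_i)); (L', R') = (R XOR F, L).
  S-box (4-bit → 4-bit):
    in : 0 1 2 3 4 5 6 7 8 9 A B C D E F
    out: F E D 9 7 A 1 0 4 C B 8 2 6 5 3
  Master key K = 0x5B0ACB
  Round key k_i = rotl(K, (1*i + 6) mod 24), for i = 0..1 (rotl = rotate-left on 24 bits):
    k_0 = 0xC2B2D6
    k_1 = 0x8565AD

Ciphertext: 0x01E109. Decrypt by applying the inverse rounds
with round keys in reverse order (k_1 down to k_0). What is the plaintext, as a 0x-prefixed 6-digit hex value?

s_0 = ciphertext = 0x01E109
s_1 = InvRound(s_0, k_1) = 0xB8001E
s_2 = InvRound(s_1, k_0) = 0xCBFB80

0xCBFB80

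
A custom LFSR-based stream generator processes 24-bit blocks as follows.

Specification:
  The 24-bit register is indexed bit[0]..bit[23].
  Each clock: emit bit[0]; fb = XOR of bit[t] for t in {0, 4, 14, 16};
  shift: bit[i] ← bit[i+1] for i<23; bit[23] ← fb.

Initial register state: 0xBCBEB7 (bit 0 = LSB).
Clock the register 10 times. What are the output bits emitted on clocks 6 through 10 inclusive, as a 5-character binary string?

10101

reg_0 = 0xBCBEB7
clock 1: out=1, reg = 0x5E5F5B
clock 2: out=1, reg = 0xAF2FAD
clock 3: out=1, reg = 0x5797D6
clock 4: out=0, reg = 0x2BCBEB
clock 5: out=1, reg = 0x95E5F5
clock 6: out=1, reg = 0x4AF2FA
clock 7: out=0, reg = 0x25797D
clock 8: out=1, reg = 0x12BCBE
clock 9: out=0, reg = 0x895E5F
clock 10: out=1, reg = 0x44AF2F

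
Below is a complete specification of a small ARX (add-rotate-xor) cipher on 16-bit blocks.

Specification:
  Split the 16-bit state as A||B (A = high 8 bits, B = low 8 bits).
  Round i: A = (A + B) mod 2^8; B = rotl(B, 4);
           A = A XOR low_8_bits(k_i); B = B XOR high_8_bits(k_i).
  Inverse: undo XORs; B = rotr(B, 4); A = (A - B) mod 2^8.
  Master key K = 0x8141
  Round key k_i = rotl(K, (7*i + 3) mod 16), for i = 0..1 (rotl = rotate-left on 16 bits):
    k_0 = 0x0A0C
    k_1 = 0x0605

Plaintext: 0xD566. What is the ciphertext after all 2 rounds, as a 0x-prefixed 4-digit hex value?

s_0 = plaintext = 0xD566
s_1 = Round(s_0, k_0) = 0x376C
s_2 = Round(s_1, k_1) = 0xA6C0

0xA6C0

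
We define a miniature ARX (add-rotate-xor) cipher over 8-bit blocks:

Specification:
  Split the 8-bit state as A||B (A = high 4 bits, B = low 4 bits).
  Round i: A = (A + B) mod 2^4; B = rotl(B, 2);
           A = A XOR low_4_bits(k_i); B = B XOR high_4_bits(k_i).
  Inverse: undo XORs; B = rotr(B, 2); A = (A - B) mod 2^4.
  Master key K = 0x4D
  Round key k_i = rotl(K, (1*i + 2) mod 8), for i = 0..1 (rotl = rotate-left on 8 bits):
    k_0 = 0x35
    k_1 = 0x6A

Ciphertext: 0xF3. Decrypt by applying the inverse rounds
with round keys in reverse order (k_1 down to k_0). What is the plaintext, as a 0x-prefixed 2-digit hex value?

0xC9

s_0 = ciphertext = 0xF3
s_1 = InvRound(s_0, k_1) = 0x05
s_2 = InvRound(s_1, k_0) = 0xC9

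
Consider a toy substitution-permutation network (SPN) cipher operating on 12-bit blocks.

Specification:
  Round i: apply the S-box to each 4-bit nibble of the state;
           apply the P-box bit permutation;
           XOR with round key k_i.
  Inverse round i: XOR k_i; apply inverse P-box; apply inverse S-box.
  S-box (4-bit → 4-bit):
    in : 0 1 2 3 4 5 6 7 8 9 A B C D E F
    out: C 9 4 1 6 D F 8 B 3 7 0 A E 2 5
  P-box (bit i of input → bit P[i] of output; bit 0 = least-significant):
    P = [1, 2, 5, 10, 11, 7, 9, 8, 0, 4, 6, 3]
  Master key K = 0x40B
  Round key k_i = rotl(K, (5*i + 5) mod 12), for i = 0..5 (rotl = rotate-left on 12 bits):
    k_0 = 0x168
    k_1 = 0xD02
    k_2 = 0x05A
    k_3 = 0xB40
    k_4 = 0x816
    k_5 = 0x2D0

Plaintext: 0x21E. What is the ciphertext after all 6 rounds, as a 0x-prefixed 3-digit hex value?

0x5FE

s_0 = plaintext = 0x21E
s_1 = Round(s_0, k_0) = 0x82C
s_2 = Round(s_1, k_1) = 0xB1F
s_3 = Round(s_2, k_2) = 0x978
s_4 = Round(s_3, k_3) = 0xE57
s_5 = Round(s_4, k_4) = 0x706
s_6 = Round(s_5, k_5) = 0x5FE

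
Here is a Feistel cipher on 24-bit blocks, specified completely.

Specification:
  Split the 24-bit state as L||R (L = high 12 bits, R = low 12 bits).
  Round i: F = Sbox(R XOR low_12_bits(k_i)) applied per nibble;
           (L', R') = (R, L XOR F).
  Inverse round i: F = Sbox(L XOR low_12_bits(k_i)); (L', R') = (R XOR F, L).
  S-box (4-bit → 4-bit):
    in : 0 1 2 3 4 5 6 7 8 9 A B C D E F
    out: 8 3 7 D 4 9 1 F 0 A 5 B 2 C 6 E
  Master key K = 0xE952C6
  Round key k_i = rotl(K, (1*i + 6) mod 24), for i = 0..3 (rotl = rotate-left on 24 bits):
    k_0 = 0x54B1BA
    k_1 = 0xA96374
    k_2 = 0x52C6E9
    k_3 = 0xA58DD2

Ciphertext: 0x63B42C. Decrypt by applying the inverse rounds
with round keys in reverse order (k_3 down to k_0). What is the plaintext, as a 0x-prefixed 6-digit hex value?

0x44B175

s_0 = ciphertext = 0x63B42C
s_1 = InvRound(s_0, k_3) = 0xF4663B
s_2 = InvRound(s_1, k_2) = 0xC65F46
s_3 = InvRound(s_2, k_1) = 0x175C65
s_4 = InvRound(s_3, k_0) = 0x44B175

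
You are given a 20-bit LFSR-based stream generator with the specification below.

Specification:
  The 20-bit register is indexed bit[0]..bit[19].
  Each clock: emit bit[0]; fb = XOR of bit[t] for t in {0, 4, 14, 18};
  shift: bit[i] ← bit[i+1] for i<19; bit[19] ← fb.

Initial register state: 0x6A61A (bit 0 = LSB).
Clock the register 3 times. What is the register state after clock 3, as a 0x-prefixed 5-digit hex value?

0x0D4C3

reg_0 = 0x6A61A
clock 1: out=0, reg = 0x3530D
clock 2: out=1, reg = 0x1A986
clock 3: out=0, reg = 0x0D4C3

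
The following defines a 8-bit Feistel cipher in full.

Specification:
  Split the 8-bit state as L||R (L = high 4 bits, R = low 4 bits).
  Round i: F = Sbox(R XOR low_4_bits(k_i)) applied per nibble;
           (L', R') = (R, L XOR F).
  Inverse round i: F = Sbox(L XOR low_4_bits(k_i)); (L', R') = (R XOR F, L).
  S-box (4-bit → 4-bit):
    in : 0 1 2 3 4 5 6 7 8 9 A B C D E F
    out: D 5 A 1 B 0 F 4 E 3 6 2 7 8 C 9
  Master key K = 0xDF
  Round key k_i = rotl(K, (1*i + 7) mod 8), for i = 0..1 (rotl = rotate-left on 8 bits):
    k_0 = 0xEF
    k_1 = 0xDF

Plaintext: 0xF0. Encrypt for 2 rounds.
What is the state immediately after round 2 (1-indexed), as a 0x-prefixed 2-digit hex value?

0x63

s_0 = plaintext = 0xF0
s_1 = Round(s_0, k_0) = 0x06
s_2 = Round(s_1, k_1) = 0x63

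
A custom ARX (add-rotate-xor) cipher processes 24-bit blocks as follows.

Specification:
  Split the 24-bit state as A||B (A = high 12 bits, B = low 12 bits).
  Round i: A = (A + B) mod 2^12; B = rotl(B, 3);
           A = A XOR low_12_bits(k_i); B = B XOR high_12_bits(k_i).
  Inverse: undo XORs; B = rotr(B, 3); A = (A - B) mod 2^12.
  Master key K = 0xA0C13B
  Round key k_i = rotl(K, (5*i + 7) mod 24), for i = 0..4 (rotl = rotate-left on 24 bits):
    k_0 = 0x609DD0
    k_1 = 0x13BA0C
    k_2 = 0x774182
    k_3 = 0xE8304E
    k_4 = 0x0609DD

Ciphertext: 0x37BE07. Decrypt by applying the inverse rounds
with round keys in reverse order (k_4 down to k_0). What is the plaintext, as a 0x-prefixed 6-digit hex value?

0x3B76E9

s_0 = ciphertext = 0x37BE07
s_1 = InvRound(s_0, k_4) = 0xADAFCC
s_2 = InvRound(s_1, k_3) = 0xC6BE29
s_3 = InvRound(s_2, k_2) = 0x2BEB2B
s_4 = InvRound(s_3, k_1) = 0x770142
s_5 = InvRound(s_4, k_0) = 0x3B76E9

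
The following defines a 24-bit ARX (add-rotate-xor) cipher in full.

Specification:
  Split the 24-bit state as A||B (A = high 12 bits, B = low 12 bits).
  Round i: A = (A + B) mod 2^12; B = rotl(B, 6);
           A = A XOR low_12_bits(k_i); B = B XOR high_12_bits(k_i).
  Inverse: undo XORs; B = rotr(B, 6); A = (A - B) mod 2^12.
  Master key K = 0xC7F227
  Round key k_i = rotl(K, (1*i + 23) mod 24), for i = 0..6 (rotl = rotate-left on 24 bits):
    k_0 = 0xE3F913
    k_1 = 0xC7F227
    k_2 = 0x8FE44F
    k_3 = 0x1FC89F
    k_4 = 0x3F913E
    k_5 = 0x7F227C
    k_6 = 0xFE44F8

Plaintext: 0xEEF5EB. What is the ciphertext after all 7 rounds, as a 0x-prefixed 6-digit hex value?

0xDEBC62

s_0 = plaintext = 0xEEF5EB
s_1 = Round(s_0, k_0) = 0xDC94E8
s_2 = Round(s_1, k_1) = 0x09666C
s_3 = Round(s_2, k_2) = 0x34D3E7
s_4 = Round(s_3, k_3) = 0xFAB833
s_5 = Round(s_4, k_4) = 0x6E0F19
s_6 = Round(s_5, k_5) = 0x78518E
s_7 = Round(s_6, k_6) = 0xDEBC62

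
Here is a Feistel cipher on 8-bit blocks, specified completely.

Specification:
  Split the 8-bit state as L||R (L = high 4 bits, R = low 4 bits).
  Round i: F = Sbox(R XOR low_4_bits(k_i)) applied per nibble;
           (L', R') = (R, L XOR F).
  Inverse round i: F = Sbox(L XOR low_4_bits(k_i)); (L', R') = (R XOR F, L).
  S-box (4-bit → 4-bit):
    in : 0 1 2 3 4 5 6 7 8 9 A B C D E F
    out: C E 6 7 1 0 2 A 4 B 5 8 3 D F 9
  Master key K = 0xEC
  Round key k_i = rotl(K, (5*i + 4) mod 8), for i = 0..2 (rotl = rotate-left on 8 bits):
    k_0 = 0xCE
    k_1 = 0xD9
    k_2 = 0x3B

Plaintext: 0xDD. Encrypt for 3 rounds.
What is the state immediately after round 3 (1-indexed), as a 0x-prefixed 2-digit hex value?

s_0 = plaintext = 0xDD
s_1 = Round(s_0, k_0) = 0xDA
s_2 = Round(s_1, k_1) = 0xAA
s_3 = Round(s_2, k_2) = 0xA4

0xA4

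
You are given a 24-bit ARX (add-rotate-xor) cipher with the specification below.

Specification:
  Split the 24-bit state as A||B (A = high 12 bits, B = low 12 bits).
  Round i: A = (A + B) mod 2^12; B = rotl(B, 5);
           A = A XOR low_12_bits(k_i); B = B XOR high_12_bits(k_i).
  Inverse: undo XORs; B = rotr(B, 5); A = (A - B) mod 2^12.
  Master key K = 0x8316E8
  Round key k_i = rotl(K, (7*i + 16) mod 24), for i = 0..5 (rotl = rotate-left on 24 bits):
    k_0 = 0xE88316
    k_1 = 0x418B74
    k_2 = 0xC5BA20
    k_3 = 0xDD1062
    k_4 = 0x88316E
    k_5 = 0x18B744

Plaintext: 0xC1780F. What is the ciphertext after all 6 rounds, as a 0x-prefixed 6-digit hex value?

s_0 = plaintext = 0xC1780F
s_1 = Round(s_0, k_0) = 0x730F78
s_2 = Round(s_1, k_1) = 0xDDCB06
s_3 = Round(s_2, k_2) = 0x2C2C8D
s_4 = Round(s_3, k_3) = 0xF2DC68
s_5 = Round(s_4, k_4) = 0xAFB59B
s_6 = Round(s_5, k_5) = 0x7D22E0

0x7D22E0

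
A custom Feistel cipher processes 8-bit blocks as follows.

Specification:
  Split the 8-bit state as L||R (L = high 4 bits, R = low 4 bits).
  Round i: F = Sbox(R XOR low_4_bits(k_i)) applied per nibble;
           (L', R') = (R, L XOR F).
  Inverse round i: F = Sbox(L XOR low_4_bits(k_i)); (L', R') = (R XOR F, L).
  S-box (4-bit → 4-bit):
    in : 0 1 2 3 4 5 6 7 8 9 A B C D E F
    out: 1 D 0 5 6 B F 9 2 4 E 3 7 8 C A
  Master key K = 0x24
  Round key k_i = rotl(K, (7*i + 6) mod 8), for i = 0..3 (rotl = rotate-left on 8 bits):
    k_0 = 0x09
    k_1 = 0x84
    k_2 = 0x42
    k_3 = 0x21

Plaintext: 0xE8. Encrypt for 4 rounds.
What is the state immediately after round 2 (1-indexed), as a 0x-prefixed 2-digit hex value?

s_0 = plaintext = 0xE8
s_1 = Round(s_0, k_0) = 0x83
s_2 = Round(s_1, k_1) = 0x31
s_3 = Round(s_2, k_2) = 0x16
s_4 = Round(s_3, k_3) = 0x68

0x31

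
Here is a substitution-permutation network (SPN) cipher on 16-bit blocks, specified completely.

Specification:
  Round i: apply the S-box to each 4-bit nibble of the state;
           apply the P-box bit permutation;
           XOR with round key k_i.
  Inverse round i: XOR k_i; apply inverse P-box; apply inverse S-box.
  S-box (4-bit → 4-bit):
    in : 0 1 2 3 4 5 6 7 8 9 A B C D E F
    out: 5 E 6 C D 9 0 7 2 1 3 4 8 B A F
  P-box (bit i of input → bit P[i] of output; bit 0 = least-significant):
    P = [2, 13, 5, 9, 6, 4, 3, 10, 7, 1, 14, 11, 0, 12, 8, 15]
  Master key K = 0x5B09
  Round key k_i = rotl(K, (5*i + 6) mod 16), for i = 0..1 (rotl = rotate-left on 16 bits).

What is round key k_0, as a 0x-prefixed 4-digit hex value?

0xC256

K = 0x5B09
k_0 = rotl(K, (5*0+6) mod 16) = rotl(K, 6) = 0xC256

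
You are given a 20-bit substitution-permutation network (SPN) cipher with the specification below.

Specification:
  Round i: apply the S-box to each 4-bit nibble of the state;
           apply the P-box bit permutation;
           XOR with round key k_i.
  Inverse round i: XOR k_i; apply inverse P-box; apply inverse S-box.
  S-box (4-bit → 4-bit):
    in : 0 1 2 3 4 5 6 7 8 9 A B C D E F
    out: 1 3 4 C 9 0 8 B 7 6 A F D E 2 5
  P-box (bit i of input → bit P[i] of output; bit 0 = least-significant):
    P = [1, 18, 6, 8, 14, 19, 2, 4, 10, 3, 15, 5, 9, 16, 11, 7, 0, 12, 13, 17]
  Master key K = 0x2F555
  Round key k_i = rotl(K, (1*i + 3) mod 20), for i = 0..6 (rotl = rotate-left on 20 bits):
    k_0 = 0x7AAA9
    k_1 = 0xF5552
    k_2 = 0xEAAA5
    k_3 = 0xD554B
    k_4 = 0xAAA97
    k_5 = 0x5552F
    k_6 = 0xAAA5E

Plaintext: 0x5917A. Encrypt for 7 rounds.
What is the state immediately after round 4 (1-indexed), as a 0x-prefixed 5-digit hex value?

s_0 = plaintext = 0x5917A
s_1 = Round(s_0, k_0) = 0xAE7B1
s_2 = Round(s_1, k_1) = 0x0016C
s_3 = Round(s_2, k_2) = 0xEADFE
s_4 = Round(s_3, k_3) = 0x885E7
s_5 = Round(s_4, k_4) = 0x79194
s_6 = Round(s_5, k_5) = 0xE4820
s_7 = Round(s_6, k_6) = 0xA3CD0

0x885E7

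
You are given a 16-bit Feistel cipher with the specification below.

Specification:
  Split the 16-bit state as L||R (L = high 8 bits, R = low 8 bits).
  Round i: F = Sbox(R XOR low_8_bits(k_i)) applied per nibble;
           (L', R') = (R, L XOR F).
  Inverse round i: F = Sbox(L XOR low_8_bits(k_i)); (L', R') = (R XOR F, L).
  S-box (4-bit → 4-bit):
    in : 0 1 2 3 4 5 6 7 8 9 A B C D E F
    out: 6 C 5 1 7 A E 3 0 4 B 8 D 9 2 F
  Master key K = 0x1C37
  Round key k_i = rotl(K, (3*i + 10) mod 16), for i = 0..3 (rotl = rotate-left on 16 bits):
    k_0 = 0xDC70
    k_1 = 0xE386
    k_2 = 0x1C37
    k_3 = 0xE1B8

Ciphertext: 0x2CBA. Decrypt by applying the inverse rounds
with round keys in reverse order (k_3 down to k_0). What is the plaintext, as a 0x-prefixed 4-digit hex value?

s_0 = ciphertext = 0x2CBA
s_1 = InvRound(s_0, k_3) = 0xFD2C
s_2 = InvRound(s_1, k_2) = 0xF7FD
s_3 = InvRound(s_2, k_1) = 0xC1F7
s_4 = InvRound(s_3, k_0) = 0x7BC1

0x7BC1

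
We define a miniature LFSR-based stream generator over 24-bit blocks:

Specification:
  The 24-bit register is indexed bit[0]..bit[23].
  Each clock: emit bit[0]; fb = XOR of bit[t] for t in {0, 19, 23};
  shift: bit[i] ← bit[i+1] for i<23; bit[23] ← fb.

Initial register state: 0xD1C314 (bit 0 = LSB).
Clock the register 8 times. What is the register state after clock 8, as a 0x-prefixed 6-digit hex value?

0x65D1C3

reg_0 = 0xD1C314
clock 1: out=0, reg = 0xE8E18A
clock 2: out=0, reg = 0x7470C5
clock 3: out=1, reg = 0xBA3862
clock 4: out=0, reg = 0x5D1C31
clock 5: out=1, reg = 0x2E8E18
clock 6: out=0, reg = 0x97470C
clock 7: out=0, reg = 0xCBA386
clock 8: out=0, reg = 0x65D1C3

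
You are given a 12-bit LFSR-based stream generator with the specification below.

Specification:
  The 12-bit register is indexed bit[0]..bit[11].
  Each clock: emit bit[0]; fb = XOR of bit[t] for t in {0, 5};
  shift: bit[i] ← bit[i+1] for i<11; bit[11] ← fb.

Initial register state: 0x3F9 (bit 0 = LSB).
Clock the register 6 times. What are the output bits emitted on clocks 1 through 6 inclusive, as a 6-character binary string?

100111

reg_0 = 0x3F9
clock 1: out=1, reg = 0x1FC
clock 2: out=0, reg = 0x8FE
clock 3: out=0, reg = 0xC7F
clock 4: out=1, reg = 0x63F
clock 5: out=1, reg = 0x31F
clock 6: out=1, reg = 0x98F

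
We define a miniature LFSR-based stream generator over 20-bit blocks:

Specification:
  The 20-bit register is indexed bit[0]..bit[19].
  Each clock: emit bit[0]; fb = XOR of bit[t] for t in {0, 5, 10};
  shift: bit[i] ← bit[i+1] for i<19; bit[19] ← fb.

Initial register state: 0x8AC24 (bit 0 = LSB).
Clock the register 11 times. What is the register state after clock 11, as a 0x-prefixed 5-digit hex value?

0x6DD15

reg_0 = 0x8AC24
clock 1: out=0, reg = 0x45612
clock 2: out=0, reg = 0xA2B09
clock 3: out=1, reg = 0xD1584
clock 4: out=0, reg = 0xE8AC2
clock 5: out=0, reg = 0x74561
clock 6: out=1, reg = 0xBA2B0
clock 7: out=0, reg = 0xDD158
clock 8: out=0, reg = 0x6E8AC
clock 9: out=0, reg = 0xB7456
clock 10: out=0, reg = 0xDBA2B
clock 11: out=1, reg = 0x6DD15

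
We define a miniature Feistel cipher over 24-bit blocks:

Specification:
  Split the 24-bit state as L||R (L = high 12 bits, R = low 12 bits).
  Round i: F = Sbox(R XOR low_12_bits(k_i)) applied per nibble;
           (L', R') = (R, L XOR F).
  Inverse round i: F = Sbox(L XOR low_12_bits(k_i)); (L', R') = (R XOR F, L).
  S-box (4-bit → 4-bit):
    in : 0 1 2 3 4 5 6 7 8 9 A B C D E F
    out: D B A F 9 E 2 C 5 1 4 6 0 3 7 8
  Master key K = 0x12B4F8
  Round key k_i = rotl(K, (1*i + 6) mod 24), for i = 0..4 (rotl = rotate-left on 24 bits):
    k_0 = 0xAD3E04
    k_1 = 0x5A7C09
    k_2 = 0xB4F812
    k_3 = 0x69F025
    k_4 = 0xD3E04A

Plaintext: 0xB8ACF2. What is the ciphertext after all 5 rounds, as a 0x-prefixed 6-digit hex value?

0xC1FD10

s_0 = plaintext = 0xB8ACF2
s_1 = Round(s_0, k_0) = 0xCF2108
s_2 = Round(s_1, k_1) = 0x108F29
s_3 = Round(s_2, k_2) = 0xF29DFE
s_4 = Round(s_3, k_3) = 0xDFEC1F
s_5 = Round(s_4, k_4) = 0xC1FD10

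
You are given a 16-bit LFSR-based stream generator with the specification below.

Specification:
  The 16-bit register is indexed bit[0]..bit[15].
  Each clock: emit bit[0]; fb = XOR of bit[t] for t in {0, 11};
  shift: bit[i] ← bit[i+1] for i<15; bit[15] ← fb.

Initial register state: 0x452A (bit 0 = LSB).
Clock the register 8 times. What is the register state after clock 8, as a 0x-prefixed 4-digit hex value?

0x6245

reg_0 = 0x452A
clock 1: out=0, reg = 0x2295
clock 2: out=1, reg = 0x914A
clock 3: out=0, reg = 0x48A5
clock 4: out=1, reg = 0x2452
clock 5: out=0, reg = 0x1229
clock 6: out=1, reg = 0x8914
clock 7: out=0, reg = 0xC48A
clock 8: out=0, reg = 0x6245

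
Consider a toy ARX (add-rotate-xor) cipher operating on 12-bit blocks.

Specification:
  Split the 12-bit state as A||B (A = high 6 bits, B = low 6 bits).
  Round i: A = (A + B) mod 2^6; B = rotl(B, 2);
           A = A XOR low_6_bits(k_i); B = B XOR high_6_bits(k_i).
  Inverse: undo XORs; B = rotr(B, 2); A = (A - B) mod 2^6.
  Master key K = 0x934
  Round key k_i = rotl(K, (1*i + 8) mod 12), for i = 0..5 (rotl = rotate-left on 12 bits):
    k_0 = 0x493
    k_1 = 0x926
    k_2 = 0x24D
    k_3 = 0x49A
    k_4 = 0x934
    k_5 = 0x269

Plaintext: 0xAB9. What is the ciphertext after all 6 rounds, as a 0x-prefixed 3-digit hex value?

s_0 = plaintext = 0xAB9
s_1 = Round(s_0, k_0) = 0xC35
s_2 = Round(s_1, k_1) = 0x0F3
s_3 = Round(s_2, k_2) = 0xEC6
s_4 = Round(s_3, k_3) = 0x6CA
s_5 = Round(s_4, k_4) = 0x44C
s_6 = Round(s_5, k_5) = 0xD39

0xD39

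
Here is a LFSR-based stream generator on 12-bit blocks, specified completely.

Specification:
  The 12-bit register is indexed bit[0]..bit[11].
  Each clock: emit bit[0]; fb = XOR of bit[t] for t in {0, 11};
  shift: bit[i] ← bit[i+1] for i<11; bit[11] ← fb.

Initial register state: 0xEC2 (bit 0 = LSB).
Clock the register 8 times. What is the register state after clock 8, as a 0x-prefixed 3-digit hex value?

0x41E

reg_0 = 0xEC2
clock 1: out=0, reg = 0xF61
clock 2: out=1, reg = 0x7B0
clock 3: out=0, reg = 0x3D8
clock 4: out=0, reg = 0x1EC
clock 5: out=0, reg = 0x0F6
clock 6: out=0, reg = 0x07B
clock 7: out=1, reg = 0x83D
clock 8: out=1, reg = 0x41E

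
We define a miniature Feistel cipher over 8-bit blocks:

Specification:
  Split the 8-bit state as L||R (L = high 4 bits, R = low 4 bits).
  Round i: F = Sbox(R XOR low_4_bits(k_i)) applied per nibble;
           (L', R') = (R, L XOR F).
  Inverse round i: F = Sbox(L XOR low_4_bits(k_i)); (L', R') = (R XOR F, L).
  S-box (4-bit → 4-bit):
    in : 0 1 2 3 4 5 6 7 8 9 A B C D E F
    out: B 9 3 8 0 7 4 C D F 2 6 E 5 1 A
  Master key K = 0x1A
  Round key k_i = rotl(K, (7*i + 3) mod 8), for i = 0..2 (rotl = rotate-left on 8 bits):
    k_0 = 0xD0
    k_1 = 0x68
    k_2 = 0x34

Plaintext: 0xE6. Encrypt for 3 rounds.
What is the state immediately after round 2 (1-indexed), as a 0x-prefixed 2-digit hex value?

0xA5

s_0 = plaintext = 0xE6
s_1 = Round(s_0, k_0) = 0x6A
s_2 = Round(s_1, k_1) = 0xA5
s_3 = Round(s_2, k_2) = 0x53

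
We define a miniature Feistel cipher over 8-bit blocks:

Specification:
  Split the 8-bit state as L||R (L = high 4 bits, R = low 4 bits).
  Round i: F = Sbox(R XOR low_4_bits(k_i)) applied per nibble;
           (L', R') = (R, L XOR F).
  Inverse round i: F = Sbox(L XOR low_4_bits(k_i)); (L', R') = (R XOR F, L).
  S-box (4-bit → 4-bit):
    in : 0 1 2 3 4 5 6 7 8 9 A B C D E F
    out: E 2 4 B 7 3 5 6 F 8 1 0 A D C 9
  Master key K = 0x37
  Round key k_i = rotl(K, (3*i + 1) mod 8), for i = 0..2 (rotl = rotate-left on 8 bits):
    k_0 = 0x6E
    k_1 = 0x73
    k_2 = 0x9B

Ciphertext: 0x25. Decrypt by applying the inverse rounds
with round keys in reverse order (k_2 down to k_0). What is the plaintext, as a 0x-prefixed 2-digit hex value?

s_0 = ciphertext = 0x25
s_1 = InvRound(s_0, k_2) = 0xD2
s_2 = InvRound(s_1, k_1) = 0xED
s_3 = InvRound(s_2, k_0) = 0x3E

0x3E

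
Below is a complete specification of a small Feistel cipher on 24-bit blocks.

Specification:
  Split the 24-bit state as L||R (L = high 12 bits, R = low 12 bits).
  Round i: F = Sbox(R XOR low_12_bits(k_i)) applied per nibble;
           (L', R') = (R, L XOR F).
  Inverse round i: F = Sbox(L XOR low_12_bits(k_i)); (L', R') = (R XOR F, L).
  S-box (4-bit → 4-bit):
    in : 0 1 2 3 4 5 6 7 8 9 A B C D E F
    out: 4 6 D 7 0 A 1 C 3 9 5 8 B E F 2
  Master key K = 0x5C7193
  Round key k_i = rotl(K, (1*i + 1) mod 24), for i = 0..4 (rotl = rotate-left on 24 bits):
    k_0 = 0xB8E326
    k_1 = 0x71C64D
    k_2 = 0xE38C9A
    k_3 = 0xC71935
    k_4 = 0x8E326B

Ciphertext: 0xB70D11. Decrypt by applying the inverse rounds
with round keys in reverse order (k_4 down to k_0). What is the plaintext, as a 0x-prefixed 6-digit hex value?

s_0 = ciphertext = 0xB70D11
s_1 = InvRound(s_0, k_4) = 0x479B70
s_2 = InvRound(s_1, k_3) = 0x57B479
s_3 = InvRound(s_2, k_2) = 0xD8F57B
s_4 = InvRound(s_3, k_1) = 0xDC6D8F
s_5 = InvRound(s_4, k_0) = 0x27BDC6

0x27BDC6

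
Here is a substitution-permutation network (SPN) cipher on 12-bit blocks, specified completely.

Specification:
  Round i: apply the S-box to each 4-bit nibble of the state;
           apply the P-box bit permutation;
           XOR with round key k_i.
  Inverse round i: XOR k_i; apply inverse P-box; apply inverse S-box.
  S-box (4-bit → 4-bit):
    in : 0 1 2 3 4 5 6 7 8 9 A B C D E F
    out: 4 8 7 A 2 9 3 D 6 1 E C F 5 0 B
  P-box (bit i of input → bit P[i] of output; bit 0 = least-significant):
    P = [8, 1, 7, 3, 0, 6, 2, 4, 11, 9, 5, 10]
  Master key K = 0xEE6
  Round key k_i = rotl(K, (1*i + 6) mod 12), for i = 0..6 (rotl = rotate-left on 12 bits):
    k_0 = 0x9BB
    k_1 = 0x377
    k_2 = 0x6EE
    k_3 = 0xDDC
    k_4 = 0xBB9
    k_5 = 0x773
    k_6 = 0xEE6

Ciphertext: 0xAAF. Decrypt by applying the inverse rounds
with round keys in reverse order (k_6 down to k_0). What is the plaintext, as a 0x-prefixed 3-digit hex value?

s_0 = ciphertext = 0xAAF
s_1 = InvRound(s_0, k_6) = 0x161
s_2 = InvRound(s_1, k_5) = 0x314
s_3 = InvRound(s_2, k_4) = 0xDDB
s_4 = InvRound(s_3, k_3) = 0xED4
s_5 = InvRound(s_4, k_2) = 0xD13
s_6 = InvRound(s_5, k_1) = 0xC8E
s_7 = InvRound(s_6, k_0) = 0xB79

0xB79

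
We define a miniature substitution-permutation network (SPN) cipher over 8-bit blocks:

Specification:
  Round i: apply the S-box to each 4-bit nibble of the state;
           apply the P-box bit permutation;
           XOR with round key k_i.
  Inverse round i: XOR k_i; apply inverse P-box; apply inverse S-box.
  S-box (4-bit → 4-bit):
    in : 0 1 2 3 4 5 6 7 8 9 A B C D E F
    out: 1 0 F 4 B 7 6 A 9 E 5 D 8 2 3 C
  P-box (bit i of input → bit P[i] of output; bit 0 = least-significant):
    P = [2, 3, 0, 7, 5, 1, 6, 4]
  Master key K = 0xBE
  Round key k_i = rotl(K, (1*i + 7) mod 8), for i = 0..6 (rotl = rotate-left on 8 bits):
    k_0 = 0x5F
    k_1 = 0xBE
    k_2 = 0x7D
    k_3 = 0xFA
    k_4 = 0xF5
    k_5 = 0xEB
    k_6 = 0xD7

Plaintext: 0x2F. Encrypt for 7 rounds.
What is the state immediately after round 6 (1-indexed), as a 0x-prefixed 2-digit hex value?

0x9D

s_0 = plaintext = 0x2F
s_1 = Round(s_0, k_0) = 0xAC
s_2 = Round(s_1, k_1) = 0x5E
s_3 = Round(s_2, k_2) = 0x13
s_4 = Round(s_3, k_3) = 0xFB
s_5 = Round(s_4, k_4) = 0x20
s_6 = Round(s_5, k_5) = 0x9D
s_7 = Round(s_6, k_6) = 0x8D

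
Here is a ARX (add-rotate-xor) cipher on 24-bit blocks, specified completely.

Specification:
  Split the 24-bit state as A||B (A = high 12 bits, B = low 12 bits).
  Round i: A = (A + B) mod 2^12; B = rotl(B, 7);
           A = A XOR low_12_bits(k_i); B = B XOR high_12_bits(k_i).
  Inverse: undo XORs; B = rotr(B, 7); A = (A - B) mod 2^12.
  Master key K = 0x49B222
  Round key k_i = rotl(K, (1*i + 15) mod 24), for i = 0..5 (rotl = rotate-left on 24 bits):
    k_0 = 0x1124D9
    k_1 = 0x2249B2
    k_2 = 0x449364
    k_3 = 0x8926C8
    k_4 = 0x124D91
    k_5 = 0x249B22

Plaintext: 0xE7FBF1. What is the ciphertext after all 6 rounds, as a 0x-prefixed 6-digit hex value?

0x2D2E27

s_0 = plaintext = 0xE7FBF1
s_1 = Round(s_0, k_0) = 0xEA99CD
s_2 = Round(s_1, k_1) = 0x1C44EA
s_3 = Round(s_2, k_2) = 0x5CA16E
s_4 = Round(s_3, k_3) = 0x1F0F99
s_5 = Round(s_4, k_4) = 0xC18DD8
s_6 = Round(s_5, k_5) = 0x2D2E27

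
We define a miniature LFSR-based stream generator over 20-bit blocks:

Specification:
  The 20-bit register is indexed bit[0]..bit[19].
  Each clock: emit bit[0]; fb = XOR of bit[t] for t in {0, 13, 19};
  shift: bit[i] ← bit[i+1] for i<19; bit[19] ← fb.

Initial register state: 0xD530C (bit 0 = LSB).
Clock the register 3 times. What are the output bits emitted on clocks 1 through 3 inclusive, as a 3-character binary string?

001

reg_0 = 0xD530C
clock 1: out=0, reg = 0xEA986
clock 2: out=0, reg = 0x754C3
clock 3: out=1, reg = 0xBAA61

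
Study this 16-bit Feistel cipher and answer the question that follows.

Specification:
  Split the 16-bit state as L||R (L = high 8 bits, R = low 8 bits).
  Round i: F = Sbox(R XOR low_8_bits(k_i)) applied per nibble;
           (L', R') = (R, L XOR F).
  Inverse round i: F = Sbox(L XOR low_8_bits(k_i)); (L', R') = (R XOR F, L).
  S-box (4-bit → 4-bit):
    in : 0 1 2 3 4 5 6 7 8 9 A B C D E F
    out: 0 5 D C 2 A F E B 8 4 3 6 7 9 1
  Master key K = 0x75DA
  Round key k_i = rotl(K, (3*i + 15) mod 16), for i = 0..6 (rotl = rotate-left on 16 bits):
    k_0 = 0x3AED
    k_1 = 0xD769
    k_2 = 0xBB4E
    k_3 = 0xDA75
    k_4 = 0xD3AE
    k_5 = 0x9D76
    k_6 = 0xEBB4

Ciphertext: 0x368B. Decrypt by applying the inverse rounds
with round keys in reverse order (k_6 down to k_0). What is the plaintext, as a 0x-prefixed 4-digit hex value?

s_0 = ciphertext = 0x368B
s_1 = InvRound(s_0, k_6) = 0x3636
s_2 = InvRound(s_1, k_5) = 0x1636
s_3 = InvRound(s_2, k_4) = 0x0D16
s_4 = InvRound(s_3, k_3) = 0xFD0D
s_5 = InvRound(s_4, k_2) = 0x31FD
s_6 = InvRound(s_5, k_1) = 0x5631
s_7 = InvRound(s_6, k_0) = 0x0256

0x0256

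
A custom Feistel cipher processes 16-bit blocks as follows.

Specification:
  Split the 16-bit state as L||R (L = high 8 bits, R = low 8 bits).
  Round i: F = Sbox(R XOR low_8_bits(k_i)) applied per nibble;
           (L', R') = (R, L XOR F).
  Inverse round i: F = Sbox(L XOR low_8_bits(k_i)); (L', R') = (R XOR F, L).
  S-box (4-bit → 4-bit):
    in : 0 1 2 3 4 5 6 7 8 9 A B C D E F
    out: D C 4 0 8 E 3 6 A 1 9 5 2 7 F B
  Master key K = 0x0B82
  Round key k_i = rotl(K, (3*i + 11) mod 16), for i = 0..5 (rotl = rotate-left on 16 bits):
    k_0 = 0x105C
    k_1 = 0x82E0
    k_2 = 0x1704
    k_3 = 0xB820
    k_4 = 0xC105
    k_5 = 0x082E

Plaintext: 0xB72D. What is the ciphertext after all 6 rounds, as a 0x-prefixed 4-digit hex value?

s_0 = plaintext = 0xB72D
s_1 = Round(s_0, k_0) = 0x2DDB
s_2 = Round(s_1, k_1) = 0xDB28
s_3 = Round(s_2, k_2) = 0x2899
s_4 = Round(s_3, k_3) = 0x9979
s_5 = Round(s_4, k_4) = 0x79FB
s_6 = Round(s_5, k_5) = 0xFB07

0xFB07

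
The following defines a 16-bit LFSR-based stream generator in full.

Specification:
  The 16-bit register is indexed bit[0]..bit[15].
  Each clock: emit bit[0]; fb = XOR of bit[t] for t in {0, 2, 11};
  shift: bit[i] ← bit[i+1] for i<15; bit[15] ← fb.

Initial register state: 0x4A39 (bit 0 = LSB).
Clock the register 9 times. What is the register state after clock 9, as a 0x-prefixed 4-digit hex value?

reg_0 = 0x4A39
clock 1: out=1, reg = 0x251C
clock 2: out=0, reg = 0x928E
clock 3: out=0, reg = 0xC947
clock 4: out=1, reg = 0xE4A3
clock 5: out=1, reg = 0xF251
clock 6: out=1, reg = 0xF928
clock 7: out=0, reg = 0xFC94
clock 8: out=0, reg = 0x7E4A
clock 9: out=0, reg = 0xBF25

0xBF25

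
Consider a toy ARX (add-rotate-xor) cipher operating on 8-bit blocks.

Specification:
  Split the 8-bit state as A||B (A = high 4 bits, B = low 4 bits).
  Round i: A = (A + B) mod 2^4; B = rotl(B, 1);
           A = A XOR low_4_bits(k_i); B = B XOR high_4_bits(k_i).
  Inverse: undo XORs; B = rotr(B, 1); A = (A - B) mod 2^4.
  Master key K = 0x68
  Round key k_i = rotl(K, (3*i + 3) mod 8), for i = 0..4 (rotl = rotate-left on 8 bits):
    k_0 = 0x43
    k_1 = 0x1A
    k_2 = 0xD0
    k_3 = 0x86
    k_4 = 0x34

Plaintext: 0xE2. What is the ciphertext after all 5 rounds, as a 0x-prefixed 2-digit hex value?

0x2D

s_0 = plaintext = 0xE2
s_1 = Round(s_0, k_0) = 0x30
s_2 = Round(s_1, k_1) = 0x91
s_3 = Round(s_2, k_2) = 0xAF
s_4 = Round(s_3, k_3) = 0xF7
s_5 = Round(s_4, k_4) = 0x2D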